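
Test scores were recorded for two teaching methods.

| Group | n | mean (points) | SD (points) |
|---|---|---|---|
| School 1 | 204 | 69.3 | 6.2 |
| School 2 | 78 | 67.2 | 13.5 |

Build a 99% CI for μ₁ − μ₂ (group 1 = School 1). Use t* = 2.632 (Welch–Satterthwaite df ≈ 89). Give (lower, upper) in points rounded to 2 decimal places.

(-2.08, 6.28)

Standard errors of each mean: 6.2/√204 = 0.4341 and 13.5/√78 = 1.5286.
SE(x̄₁ − x̄₂) = √(0.4341² + 1.5286²) = 1.5890 for independent samples with unequal variances.
With t* = 2.632, the margin is 2.632 × 1.5890 = 4.1822.
x̄₁ − x̄₂ = 69.3 − 67.2 = 2.1000; the interval is 2.1000 ± 4.1822 = (-2.08, 6.28).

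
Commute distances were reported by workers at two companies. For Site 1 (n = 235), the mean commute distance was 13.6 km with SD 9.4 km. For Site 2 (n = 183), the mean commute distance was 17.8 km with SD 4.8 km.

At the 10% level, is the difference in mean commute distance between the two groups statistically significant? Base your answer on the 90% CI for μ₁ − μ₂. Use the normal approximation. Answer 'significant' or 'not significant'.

Per-group SEs: s₁/√n₁ = 9.4/√235 = 0.6132, s₂/√n₂ = 4.8/√183 = 0.3548.
Unpooled SE of the difference: √(0.37601424 + 0.12588304) = 0.7084.
Margin of error = z* · SE = 1.645 × 0.7084 = 1.1653.
x̄₁ − x̄₂ = 13.6 − 17.8 = -4.2000.
CI: -4.2000 ± 1.1653 = (-5.3653, -3.0347).
The interval (-5.3653, -3.0347) does not contain 0, so the difference is significant.

significant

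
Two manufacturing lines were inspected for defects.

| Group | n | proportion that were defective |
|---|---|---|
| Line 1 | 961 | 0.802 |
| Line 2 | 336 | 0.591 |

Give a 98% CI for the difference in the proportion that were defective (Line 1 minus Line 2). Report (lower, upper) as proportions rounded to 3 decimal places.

(0.142, 0.280)

Each SE is √(p̂(1−p̂)/n): √(0.8020·0.1980/961) = 0.01285 and √(0.5910·0.4090/336) = 0.02682.
SE(p̂₁ − p̂₂) = √(SE₁² + SE₂²) = √(0.0001651225 + 0.0007193124) = 0.02974, since the two samples are independent.
At 98% confidence z* = 2.326; margin = 2.326 × 0.02974 = 0.06918.
The difference is 0.8020 − 0.5910 = 0.2110, so the interval is 0.2110 ± 0.06918 = (0.142, 0.280).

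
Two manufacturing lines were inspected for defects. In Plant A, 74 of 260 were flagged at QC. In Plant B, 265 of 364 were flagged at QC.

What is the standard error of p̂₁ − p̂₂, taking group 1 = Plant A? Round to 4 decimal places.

p̂₁ = 74/260 = 0.2846 and p̂₂ = 265/364 = 0.7280.
SE₁ = √(p̂₁(1−p̂₁)/n₁) = √(0.2846·0.7154/260) = 0.02798; SE₂ = √(0.7280·0.2720/364) = 0.02332.
Independent samples: SE of the difference = √(SE₁² + SE₂²) = √(0.0007828804 + 0.0005438224) = 0.03642.

0.0364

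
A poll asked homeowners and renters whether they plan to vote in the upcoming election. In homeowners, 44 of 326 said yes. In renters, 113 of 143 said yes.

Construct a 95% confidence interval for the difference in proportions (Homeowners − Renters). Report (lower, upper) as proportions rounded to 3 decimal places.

p̂₁ = 44/326 = 0.1350 and p̂₂ = 113/143 = 0.7902.
SE₁ = √(p̂₁(1−p̂₁)/n₁) = √(0.1350·0.8650/326) = 0.01893; SE₂ = √(0.7902·0.2098/143) = 0.03405.
Independent samples: SE of the difference = √(SE₁² + SE₂²) = √(0.0003583449 + 0.0011594025) = 0.03896.
z* for 95% confidence is 1.960, so the margin of error is 1.960 × 0.03896 = 0.07636.
Point estimate p̂₁ − p̂₂ = 0.1350 − 0.7902 = -0.6552.
-0.6552 ± 0.07636 → (-0.732, -0.579).

(-0.732, -0.579)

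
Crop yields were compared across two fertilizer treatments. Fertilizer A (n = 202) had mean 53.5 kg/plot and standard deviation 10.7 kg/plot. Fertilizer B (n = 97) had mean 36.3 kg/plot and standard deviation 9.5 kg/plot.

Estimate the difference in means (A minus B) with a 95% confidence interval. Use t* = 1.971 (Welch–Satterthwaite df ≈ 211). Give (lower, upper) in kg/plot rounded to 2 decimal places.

(14.79, 19.61)

SE₁ = s₁/√n₁ = 10.7/√202 = 0.7528; SE₂ = 9.5/√97 = 0.9646.
Independent samples, unequal variances: SE_diff = √(SE₁² + SE₂²) = √(0.56670784 + 0.93045316) = 1.2236.
t* = 1.971, so margin of error = 1.971 × 1.2236 = 2.4117.
Difference in means = 53.5 − 36.3 = 17.2000.
17.2000 ± 2.4117 → (14.79, 19.61).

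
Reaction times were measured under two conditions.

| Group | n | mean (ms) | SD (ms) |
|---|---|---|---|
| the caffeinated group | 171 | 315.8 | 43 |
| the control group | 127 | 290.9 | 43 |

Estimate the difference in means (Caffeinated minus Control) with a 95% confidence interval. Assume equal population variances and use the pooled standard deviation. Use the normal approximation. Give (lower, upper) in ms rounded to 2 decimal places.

s_p = √[((n₁−1)s₁² + (n₂−1)s₂²)/(n₁+n₂−2)] = √[(170·43² + 126·43²)/296] = 43.0000.
SE = 43.0000·√(1/171 + 1/127) = 5.0371.
With z* = 1.960, margin = 1.960 × 5.0371 = 9.8727.
x̄₁ − x̄₂ = 315.8 − 290.9 = 24.9000; interval 24.9000 ± 9.8727 = (15.03, 34.77).

(15.03, 34.77)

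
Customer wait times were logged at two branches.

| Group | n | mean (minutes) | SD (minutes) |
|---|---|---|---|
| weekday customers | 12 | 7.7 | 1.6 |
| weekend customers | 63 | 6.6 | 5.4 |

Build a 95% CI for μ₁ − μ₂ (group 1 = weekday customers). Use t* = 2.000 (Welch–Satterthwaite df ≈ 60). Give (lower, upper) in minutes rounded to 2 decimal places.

Standard errors of each mean: 1.6/√12 = 0.4619 and 5.4/√63 = 0.6803.
SE(x̄₁ − x̄₂) = √(0.4619² + 0.6803²) = 0.8223 for independent samples with unequal variances.
With t* = 2.000, the margin is 2.000 × 0.8223 = 1.6446.
x̄₁ − x̄₂ = 7.7 − 6.6 = 1.1000; the interval is 1.1000 ± 1.6446 = (-0.54, 2.74).

(-0.54, 2.74)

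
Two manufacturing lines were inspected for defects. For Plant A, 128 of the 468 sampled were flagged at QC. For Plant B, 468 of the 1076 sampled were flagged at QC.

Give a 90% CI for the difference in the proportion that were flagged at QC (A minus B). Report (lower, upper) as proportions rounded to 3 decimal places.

First, p̂₁ = 128/468 = 0.2735; p̂₂ = 468/1076 = 0.4349.
The two standard errors are √(0.2735×0.7265/468) = 0.02061 and √(0.4349×0.5651/1076) = 0.01511.
Because the samples are independent, SE_diff = √(0.02061² + 0.01511²) = 0.02556.
Using z* = 1.645 for 90%, ME = 1.645 × 0.02556 = 0.04205.
p̂₁ − p̂₂ = -0.1614; interval -0.1614 ± 0.04205 gives (-0.203, -0.119).

(-0.203, -0.119)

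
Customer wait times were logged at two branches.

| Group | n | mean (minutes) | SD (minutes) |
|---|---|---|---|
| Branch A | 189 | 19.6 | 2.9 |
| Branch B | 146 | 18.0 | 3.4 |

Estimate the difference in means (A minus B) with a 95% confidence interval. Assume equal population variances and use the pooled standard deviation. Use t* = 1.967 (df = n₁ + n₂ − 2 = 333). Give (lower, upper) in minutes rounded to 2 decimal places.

s_p = √[((n₁−1)s₁² + (n₂−1)s₂²)/(n₁+n₂−2)] = √[(188·2.9² + 145·3.4²)/333] = 3.1276.
SE = 3.1276·√(1/189 + 1/146) = 0.3446.
With t* = 1.967, margin = 1.967 × 0.3446 = 0.6778.
x̄₁ − x̄₂ = 19.6 − 18.0 = 1.6000; interval 1.6000 ± 0.6778 = (0.92, 2.28).

(0.92, 2.28)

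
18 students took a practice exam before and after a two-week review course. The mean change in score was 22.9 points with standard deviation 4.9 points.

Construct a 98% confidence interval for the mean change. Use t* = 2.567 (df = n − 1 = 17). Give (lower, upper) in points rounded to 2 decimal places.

(19.94, 25.86)

Paired design: SE = s_d/√n = 4.9/√18 = 1.1549.
t* = 2.567; margin of error = 2.567 × 1.1549 = 2.9646.
22.9 ± 2.9646 → (19.94, 25.86).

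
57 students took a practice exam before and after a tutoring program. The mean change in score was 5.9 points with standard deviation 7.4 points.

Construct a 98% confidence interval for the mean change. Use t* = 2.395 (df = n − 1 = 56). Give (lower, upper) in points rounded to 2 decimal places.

Paired design: SE = s_d/√n = 7.4/√57 = 0.9802.
t* = 2.395; margin of error = 2.395 × 0.9802 = 2.3476.
5.9 ± 2.3476 → (3.55, 8.25).

(3.55, 8.25)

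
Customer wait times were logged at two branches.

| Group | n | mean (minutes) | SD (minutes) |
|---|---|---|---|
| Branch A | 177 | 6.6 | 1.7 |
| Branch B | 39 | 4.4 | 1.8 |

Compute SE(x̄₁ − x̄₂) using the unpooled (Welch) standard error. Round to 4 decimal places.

Per-group SEs: s₁/√n₁ = 1.7/√177 = 0.1278, s₂/√n₂ = 1.8/√39 = 0.2882.
Unpooled SE of the difference: √(0.01633284 + 0.08305924) = 0.3153.

0.3153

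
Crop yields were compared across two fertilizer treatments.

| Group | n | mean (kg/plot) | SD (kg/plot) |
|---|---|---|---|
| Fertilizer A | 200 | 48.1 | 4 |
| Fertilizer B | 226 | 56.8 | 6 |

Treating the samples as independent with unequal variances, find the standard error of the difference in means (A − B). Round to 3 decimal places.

0.489

SE₁ = s₁/√n₁ = 4/√200 = 0.2828; SE₂ = 6/√226 = 0.3991.
Independent samples, unequal variances: SE_diff = √(SE₁² + SE₂²) = √(0.07997584 + 0.15928081) = 0.4891.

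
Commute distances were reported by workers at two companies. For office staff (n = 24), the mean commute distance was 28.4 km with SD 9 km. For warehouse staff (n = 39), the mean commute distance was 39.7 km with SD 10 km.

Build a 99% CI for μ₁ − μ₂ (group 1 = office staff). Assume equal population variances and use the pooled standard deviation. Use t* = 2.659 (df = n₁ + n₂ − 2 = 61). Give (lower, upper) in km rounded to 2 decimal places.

(-17.95, -4.65)

s_p = √[((n₁−1)s₁² + (n₂−1)s₂²)/(n₁+n₂−2)] = √[(23·9² + 38·10²)/61] = 9.6351.
SE = 9.6351·√(1/24 + 1/39) = 2.4997.
With t* = 2.659, margin = 2.659 × 2.4997 = 6.6467.
x̄₁ − x̄₂ = 28.4 − 39.7 = -11.3000; interval -11.3000 ± 6.6467 = (-17.95, -4.65).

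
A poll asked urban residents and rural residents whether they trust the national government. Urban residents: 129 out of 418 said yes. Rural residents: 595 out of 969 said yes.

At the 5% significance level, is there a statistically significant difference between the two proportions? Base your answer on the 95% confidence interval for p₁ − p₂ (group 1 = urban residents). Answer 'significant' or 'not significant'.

p̂₁ = 129/418 = 0.3086 and p̂₂ = 595/969 = 0.6140.
SE₁ = √(p̂₁(1−p̂₁)/n₁) = √(0.3086·0.6914/418) = 0.02259; SE₂ = √(0.6140·0.3860/969) = 0.01564.
Independent samples: SE of the difference = √(SE₁² + SE₂²) = √(0.0005103081 + 0.0002446096) = 0.02748.
z* for 95% confidence is 1.960, so the margin of error is 1.960 × 0.02748 = 0.05386.
Point estimate p̂₁ − p̂₂ = 0.3086 − 0.6140 = -0.3054.
-0.3054 ± 0.05386 → (-0.35926, -0.25154).
The interval (-0.35926, -0.25154) does not contain 0, so the difference is significant.

significant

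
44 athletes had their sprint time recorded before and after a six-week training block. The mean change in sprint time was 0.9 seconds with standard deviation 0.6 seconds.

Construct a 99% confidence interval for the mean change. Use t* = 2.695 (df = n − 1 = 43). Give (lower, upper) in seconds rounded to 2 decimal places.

(0.66, 1.14)

This is a matched-pairs design, so SE = s_d/√n = 0.6/√44 = 0.0905.
Margin = 2.695 × 0.0905 = 0.2439; the interval is 0.9 ± 0.2439 = (0.66, 1.14).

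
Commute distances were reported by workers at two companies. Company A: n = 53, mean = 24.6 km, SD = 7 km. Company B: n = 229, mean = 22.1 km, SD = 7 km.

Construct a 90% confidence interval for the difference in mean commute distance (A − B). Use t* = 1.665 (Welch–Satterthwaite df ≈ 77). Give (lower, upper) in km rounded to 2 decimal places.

(0.72, 4.28)

Standard errors of each mean: 7/√53 = 0.9615 and 7/√229 = 0.4626.
SE(x̄₁ − x̄₂) = √(0.9615² + 0.4626²) = 1.0670 for independent samples with unequal variances.
With t* = 1.665, the margin is 1.665 × 1.0670 = 1.7766.
x̄₁ − x̄₂ = 24.6 − 22.1 = 2.5000; the interval is 2.5000 ± 1.7766 = (0.72, 4.28).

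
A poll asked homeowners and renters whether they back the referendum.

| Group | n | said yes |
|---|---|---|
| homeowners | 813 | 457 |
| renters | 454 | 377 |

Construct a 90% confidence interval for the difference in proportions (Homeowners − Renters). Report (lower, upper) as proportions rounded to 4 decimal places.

Sample proportions: 457/813 = 0.5621, 377/454 = 0.8304.
Each SE is √(p̂(1−p̂)/n): √(0.5621·0.4379/813) = 0.01740 and √(0.8304·0.1696/454) = 0.01761.
SE(p̂₁ − p̂₂) = √(SE₁² + SE₂²) = √(0.00030276 + 0.0003101121) = 0.02476, since the two samples are independent.
At 90% confidence z* = 1.645; margin = 1.645 × 0.02476 = 0.04073.
The difference is 0.5621 − 0.8304 = -0.2683, so the interval is -0.2683 ± 0.04073 = (-0.3090, -0.2276).

(-0.3090, -0.2276)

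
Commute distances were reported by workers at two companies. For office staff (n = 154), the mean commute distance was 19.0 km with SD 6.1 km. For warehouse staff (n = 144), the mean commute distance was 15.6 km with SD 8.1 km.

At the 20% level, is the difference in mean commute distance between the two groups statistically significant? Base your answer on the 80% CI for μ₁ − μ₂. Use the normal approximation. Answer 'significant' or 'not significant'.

Standard errors of each mean: 6.1/√154 = 0.4916 and 8.1/√144 = 0.6750.
SE(x̄₁ − x̄₂) = √(0.4916² + 0.6750²) = 0.8350 for independent samples with unequal variances.
With z* = 1.282, the margin is 1.282 × 0.8350 = 1.0705.
x̄₁ − x̄₂ = 19.0 − 15.6 = 3.4000; the interval is 3.4000 ± 1.0705 = (2.3295, 4.4705).
The interval (2.3295, 4.4705) does not contain 0, so the difference is significant.

significant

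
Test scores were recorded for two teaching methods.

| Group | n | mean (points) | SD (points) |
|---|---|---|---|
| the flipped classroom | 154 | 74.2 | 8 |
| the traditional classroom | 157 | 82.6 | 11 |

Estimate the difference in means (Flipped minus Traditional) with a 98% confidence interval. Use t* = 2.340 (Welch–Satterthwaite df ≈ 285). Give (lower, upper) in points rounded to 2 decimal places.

(-10.95, -5.85)

Per-group SEs: s₁/√n₁ = 8/√154 = 0.6447, s₂/√n₂ = 11/√157 = 0.8779.
Unpooled SE of the difference: √(0.41563809 + 0.77070841) = 1.0892.
Margin of error = t* · SE = 2.340 × 1.0892 = 2.5487.
x̄₁ − x̄₂ = 74.2 − 82.6 = -8.4000.
CI: -8.4000 ± 2.5487 = (-10.95, -5.85).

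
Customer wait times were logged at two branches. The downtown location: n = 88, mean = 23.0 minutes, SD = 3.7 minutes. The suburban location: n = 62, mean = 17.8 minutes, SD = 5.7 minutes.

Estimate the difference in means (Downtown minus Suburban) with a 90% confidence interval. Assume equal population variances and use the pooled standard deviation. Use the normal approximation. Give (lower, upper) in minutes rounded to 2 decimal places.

s_p = √[((n₁−1)s₁² + (n₂−1)s₂²)/(n₁+n₂−2)] = √[(87·3.7² + 61·5.7²)/148] = 4.6302.
SE = 4.6302·√(1/88 + 1/62) = 0.7677.
With z* = 1.645, margin = 1.645 × 0.7677 = 1.2629.
x̄₁ − x̄₂ = 23.0 − 17.8 = 5.2000; interval 5.2000 ± 1.2629 = (3.94, 6.46).

(3.94, 6.46)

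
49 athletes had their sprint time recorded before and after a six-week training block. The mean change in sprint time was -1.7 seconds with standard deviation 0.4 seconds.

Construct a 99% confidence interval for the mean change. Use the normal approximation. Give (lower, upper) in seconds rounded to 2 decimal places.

This is a matched-pairs design, so SE = s_d/√n = 0.4/√49 = 0.0571.
Margin = 2.576 × 0.0571 = 0.1471; the interval is -1.7 ± 0.1471 = (-1.85, -1.55).

(-1.85, -1.55)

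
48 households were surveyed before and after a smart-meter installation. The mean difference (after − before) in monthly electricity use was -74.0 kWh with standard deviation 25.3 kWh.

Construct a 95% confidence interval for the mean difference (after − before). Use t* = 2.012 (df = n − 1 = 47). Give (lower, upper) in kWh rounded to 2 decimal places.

(-81.35, -66.65)

Paired design: SE = s_d/√n = 25.3/√48 = 3.6517.
t* = 2.012; margin of error = 2.012 × 3.6517 = 7.3472.
-74.0 ± 7.3472 → (-81.35, -66.65).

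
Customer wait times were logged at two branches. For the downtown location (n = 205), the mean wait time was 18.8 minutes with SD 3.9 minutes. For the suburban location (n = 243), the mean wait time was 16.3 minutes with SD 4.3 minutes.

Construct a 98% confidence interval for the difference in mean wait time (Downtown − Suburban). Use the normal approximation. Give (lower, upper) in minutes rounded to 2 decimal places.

Standard errors of each mean: 3.9/√205 = 0.2724 and 4.3/√243 = 0.2758.
SE(x̄₁ − x̄₂) = √(0.2724² + 0.2758²) = 0.3876 for independent samples with unequal variances.
With z* = 2.326, the margin is 2.326 × 0.3876 = 0.9016.
x̄₁ − x̄₂ = 18.8 − 16.3 = 2.5000; the interval is 2.5000 ± 0.9016 = (1.60, 3.40).

(1.60, 3.40)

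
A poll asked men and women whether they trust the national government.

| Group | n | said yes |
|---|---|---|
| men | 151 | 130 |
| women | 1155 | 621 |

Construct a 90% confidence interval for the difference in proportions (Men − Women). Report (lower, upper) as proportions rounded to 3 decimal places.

(0.271, 0.375)

p̂₁ = 130/151 = 0.8609 and p̂₂ = 621/1155 = 0.5377.
SE₁ = √(p̂₁(1−p̂₁)/n₁) = √(0.8609·0.1391/151) = 0.02816; SE₂ = √(0.5377·0.4623/1155) = 0.01467.
Independent samples: SE of the difference = √(SE₁² + SE₂²) = √(0.0007929856 + 0.0002152089) = 0.03175.
z* for 90% confidence is 1.645, so the margin of error is 1.645 × 0.03175 = 0.05223.
Point estimate p̂₁ − p̂₂ = 0.8609 − 0.5377 = 0.3232.
0.3232 ± 0.05223 → (0.271, 0.375).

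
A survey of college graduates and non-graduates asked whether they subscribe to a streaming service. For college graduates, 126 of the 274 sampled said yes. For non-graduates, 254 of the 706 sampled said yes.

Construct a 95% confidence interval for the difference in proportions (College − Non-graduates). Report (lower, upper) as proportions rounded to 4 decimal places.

Sample proportions: 126/274 = 0.4599, 254/706 = 0.3598.
Each SE is √(p̂(1−p̂)/n): √(0.4599·0.5401/274) = 0.03011 and √(0.3598·0.6402/706) = 0.01806.
SE(p̂₁ − p̂₂) = √(SE₁² + SE₂²) = √(0.0009066121 + 0.0003261636) = 0.03511, since the two samples are independent.
At 95% confidence z* = 1.960; margin = 1.960 × 0.03511 = 0.06882.
The difference is 0.4599 − 0.3598 = 0.1001, so the interval is 0.1001 ± 0.06882 = (0.0313, 0.1689).

(0.0313, 0.1689)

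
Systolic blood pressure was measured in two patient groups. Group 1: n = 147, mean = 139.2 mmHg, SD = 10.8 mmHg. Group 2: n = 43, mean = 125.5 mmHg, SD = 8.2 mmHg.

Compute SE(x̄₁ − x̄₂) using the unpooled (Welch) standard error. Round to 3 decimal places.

1.535

Per-group SEs: s₁/√n₁ = 10.8/√147 = 0.8908, s₂/√n₂ = 8.2/√43 = 1.2505.
Unpooled SE of the difference: √(0.79352464 + 1.56375025) = 1.5353.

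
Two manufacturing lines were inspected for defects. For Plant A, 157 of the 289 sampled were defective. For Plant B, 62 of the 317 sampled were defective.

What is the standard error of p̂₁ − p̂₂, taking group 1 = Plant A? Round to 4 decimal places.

Sample proportions: 157/289 = 0.5433, 62/317 = 0.1956.
Each SE is √(p̂(1−p̂)/n): √(0.5433·0.4567/289) = 0.02930 and √(0.1956·0.8044/317) = 0.02228.
SE(p̂₁ − p̂₂) = √(SE₁² + SE₂²) = √(0.00085849 + 0.0004963984) = 0.03681, since the two samples are independent.

0.0368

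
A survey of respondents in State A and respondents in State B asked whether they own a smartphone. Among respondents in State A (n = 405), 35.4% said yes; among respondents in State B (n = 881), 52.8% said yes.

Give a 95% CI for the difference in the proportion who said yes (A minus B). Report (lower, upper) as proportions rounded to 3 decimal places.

Each SE is √(p̂(1−p̂)/n): √(0.3540·0.6460/405) = 0.02376 and √(0.5280·0.4720/881) = 0.01682.
SE(p̂₁ − p̂₂) = √(SE₁² + SE₂²) = √(0.0005645376 + 0.0002829124) = 0.02911, since the two samples are independent.
At 95% confidence z* = 1.960; margin = 1.960 × 0.02911 = 0.05706.
The difference is 0.3540 − 0.5280 = -0.1740, so the interval is -0.1740 ± 0.05706 = (-0.231, -0.117).

(-0.231, -0.117)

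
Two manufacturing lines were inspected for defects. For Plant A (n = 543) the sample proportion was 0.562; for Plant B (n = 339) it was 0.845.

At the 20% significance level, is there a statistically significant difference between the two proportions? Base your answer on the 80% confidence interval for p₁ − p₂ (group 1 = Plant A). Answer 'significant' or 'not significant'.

significant

Each SE is √(p̂(1−p̂)/n): √(0.5620·0.4380/543) = 0.02129 and √(0.8450·0.1550/339) = 0.01966.
SE(p̂₁ − p̂₂) = √(SE₁² + SE₂²) = √(0.0004532641 + 0.0003865156) = 0.02898, since the two samples are independent.
At 80% confidence z* = 1.282; margin = 1.282 × 0.02898 = 0.03715.
The difference is 0.5620 − 0.8450 = -0.2830, so the interval is -0.2830 ± 0.03715 = (-0.32015, -0.24585).
The interval (-0.32015, -0.24585) does not contain 0, so the difference is significant.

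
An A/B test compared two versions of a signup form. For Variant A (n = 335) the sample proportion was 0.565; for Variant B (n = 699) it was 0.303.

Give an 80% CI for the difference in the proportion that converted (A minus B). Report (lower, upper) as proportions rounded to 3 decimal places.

(0.221, 0.303)

SE₁ = √(p̂₁(1−p̂₁)/n₁) = √(0.5650·0.4350/335) = 0.02709; SE₂ = √(0.3030·0.6970/699) = 0.01738.
Independent samples: SE of the difference = √(SE₁² + SE₂²) = √(0.0007338681 + 0.0003020644) = 0.03219.
z* for 80% confidence is 1.282, so the margin of error is 1.282 × 0.03219 = 0.04127.
Point estimate p̂₁ − p̂₂ = 0.5650 − 0.3030 = 0.2620.
0.2620 ± 0.04127 → (0.221, 0.303).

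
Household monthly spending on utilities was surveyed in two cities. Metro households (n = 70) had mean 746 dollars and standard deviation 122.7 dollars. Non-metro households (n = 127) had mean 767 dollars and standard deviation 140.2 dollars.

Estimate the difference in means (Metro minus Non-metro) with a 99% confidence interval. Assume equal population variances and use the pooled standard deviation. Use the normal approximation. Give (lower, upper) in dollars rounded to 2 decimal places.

Pooled variance s_p² = [69·122.7² + 126·140.2²] / (70+127−2) = 18028.0823, so s_p = 134.2687.
SE_diff = s_p·√(1/n₁ + 1/n₂) = 134.2687·√(1/70 + 1/127) = 19.9874.
z* = 2.576; margin = 2.576 × 19.9874 = 51.4875.
Difference = 746 − 767 = -21.0000.
-21.0000 ± 51.4875 → (-72.49, 30.49).

(-72.49, 30.49)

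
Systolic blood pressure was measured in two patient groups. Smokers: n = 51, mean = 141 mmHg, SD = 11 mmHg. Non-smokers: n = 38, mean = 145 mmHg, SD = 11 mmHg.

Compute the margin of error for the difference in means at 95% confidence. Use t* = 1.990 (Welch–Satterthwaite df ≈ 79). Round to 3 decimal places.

4.691

Standard errors of each mean: 11/√51 = 1.5403 and 11/√38 = 1.7844.
SE(x̄₁ − x̄₂) = √(1.5403² + 1.7844²) = 2.3572 for independent samples with unequal variances.
With t* = 1.990, the margin is 1.990 × 2.3572 = 4.6908.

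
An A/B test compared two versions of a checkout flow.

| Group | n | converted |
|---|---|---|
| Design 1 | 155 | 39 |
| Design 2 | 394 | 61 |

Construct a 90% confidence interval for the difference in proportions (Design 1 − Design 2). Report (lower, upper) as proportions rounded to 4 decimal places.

(0.0321, 0.1615)

First, p̂₁ = 39/155 = 0.2516; p̂₂ = 61/394 = 0.1548.
The two standard errors are √(0.2516×0.7484/155) = 0.03485 and √(0.1548×0.8452/394) = 0.01822.
Because the samples are independent, SE_diff = √(0.03485² + 0.01822²) = 0.03933.
Using z* = 1.645 for 90%, ME = 1.645 × 0.03933 = 0.06470.
p̂₁ − p̂₂ = 0.0968; interval 0.0968 ± 0.06470 gives (0.0321, 0.1615).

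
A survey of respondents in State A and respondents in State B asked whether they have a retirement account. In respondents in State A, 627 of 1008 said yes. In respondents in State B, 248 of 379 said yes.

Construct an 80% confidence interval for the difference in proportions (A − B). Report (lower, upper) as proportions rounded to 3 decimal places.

Sample proportions: 627/1008 = 0.6220, 248/379 = 0.6544.
Each SE is √(p̂(1−p̂)/n): √(0.6220·0.3780/1008) = 0.01527 and √(0.6544·0.3456/379) = 0.02443.
SE(p̂₁ − p̂₂) = √(SE₁² + SE₂²) = √(0.0002331729 + 0.0005968249) = 0.02881, since the two samples are independent.
At 80% confidence z* = 1.282; margin = 1.282 × 0.02881 = 0.03693.
The difference is 0.6220 − 0.6544 = -0.0324, so the interval is -0.0324 ± 0.03693 = (-0.069, 0.005).

(-0.069, 0.005)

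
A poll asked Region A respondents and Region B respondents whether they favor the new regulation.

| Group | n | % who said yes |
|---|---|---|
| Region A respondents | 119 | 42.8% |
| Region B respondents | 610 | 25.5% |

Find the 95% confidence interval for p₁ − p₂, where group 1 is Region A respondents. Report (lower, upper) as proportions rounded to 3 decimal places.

Each SE is √(p̂(1−p̂)/n): √(0.4280·0.5720/119) = 0.04536 and √(0.2550·0.7450/610) = 0.01765.
SE(p̂₁ − p̂₂) = √(SE₁² + SE₂²) = √(0.0020575296 + 0.0003115225) = 0.04867, since the two samples are independent.
At 95% confidence z* = 1.960; margin = 1.960 × 0.04867 = 0.09539.
The difference is 0.4280 − 0.2550 = 0.1730, so the interval is 0.1730 ± 0.09539 = (0.078, 0.268).

(0.078, 0.268)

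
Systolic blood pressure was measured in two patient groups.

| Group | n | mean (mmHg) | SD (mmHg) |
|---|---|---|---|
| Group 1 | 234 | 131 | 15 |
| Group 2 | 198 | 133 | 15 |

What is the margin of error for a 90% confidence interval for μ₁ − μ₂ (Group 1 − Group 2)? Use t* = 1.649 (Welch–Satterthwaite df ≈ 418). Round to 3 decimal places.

Per-group SEs: s₁/√n₁ = 15/√234 = 0.9806, s₂/√n₂ = 15/√198 = 1.0660.
Unpooled SE of the difference: √(0.96157636 + 1.136356) = 1.4484.
Margin of error = t* · SE = 1.649 × 1.4484 = 2.3884.

2.388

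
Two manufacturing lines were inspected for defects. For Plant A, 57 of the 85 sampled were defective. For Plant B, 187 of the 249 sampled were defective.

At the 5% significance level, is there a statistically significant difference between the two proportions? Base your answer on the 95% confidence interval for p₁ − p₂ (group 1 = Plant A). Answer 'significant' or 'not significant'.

not significant

Sample proportions: 57/85 = 0.6706, 187/249 = 0.7510.
Each SE is √(p̂(1−p̂)/n): √(0.6706·0.3294/85) = 0.05098 and √(0.7510·0.2490/249) = 0.02740.
SE(p̂₁ − p̂₂) = √(SE₁² + SE₂²) = √(0.0025989604 + 0.00075076) = 0.05788, since the two samples are independent.
At 95% confidence z* = 1.960; margin = 1.960 × 0.05788 = 0.11344.
The difference is 0.6706 − 0.7510 = -0.0804, so the interval is -0.0804 ± 0.11344 = (-0.19384, 0.03304).
The interval (-0.19384, 0.03304) contains 0, so the difference is not significant.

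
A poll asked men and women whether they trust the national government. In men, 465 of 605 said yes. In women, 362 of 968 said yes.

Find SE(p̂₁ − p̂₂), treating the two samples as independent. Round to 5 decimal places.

0.02315

First, p̂₁ = 465/605 = 0.7686; p̂₂ = 362/968 = 0.3740.
The two standard errors are √(0.7686×0.2314/605) = 0.01715 and √(0.3740×0.6260/968) = 0.01555.
Because the samples are independent, SE_diff = √(0.01715² + 0.01555²) = 0.02315.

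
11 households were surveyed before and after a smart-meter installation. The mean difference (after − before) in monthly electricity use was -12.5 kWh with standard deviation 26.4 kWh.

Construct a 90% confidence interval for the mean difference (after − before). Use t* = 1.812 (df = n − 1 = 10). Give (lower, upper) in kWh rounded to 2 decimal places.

This is a matched-pairs design, so SE = s_d/√n = 26.4/√11 = 7.9599.
Margin = 1.812 × 7.9599 = 14.4233; the interval is -12.5 ± 14.4233 = (-26.92, 1.92).

(-26.92, 1.92)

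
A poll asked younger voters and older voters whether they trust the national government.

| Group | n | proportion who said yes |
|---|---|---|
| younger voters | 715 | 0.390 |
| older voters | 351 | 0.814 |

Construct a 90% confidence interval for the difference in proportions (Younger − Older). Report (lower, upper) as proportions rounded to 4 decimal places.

Each SE is √(p̂(1−p̂)/n): √(0.3900·0.6100/715) = 0.01824 and √(0.8140·0.1860/351) = 0.02077.
SE(p̂₁ − p̂₂) = √(SE₁² + SE₂²) = √(0.0003326976 + 0.0004313929) = 0.02764, since the two samples are independent.
At 90% confidence z* = 1.645; margin = 1.645 × 0.02764 = 0.04547.
The difference is 0.3900 − 0.8140 = -0.4240, so the interval is -0.4240 ± 0.04547 = (-0.4695, -0.3785).

(-0.4695, -0.3785)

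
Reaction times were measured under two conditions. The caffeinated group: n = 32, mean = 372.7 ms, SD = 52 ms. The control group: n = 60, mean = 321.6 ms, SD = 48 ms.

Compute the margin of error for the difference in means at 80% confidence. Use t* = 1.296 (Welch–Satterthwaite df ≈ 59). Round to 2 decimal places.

14.37

Standard errors of each mean: 52/√32 = 9.1924 and 48/√60 = 6.1968.
SE(x̄₁ − x̄₂) = √(9.1924² + 6.1968²) = 11.0861 for independent samples with unequal variances.
With t* = 1.296, the margin is 1.296 × 11.0861 = 14.3676.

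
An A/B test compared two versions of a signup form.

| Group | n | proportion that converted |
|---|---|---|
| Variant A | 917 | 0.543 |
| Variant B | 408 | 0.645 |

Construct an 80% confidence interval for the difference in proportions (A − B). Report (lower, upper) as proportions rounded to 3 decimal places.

The two standard errors are √(0.5430×0.4570/917) = 0.01645 and √(0.6450×0.3550/408) = 0.02369.
Because the samples are independent, SE_diff = √(0.01645² + 0.02369²) = 0.02884.
Using z* = 1.282 for 80%, ME = 1.282 × 0.02884 = 0.03697.
p̂₁ − p̂₂ = -0.1020; interval -0.1020 ± 0.03697 gives (-0.139, -0.065).

(-0.139, -0.065)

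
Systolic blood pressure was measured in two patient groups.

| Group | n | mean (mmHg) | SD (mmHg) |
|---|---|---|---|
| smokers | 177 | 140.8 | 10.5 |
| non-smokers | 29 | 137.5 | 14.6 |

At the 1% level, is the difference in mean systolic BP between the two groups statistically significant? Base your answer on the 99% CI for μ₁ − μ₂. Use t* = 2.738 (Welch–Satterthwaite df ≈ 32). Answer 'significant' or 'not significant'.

not significant

Standard errors of each mean: 10.5/√177 = 0.7892 and 14.6/√29 = 2.7112.
SE(x̄₁ − x̄₂) = √(0.7892² + 2.7112²) = 2.8237 for independent samples with unequal variances.
With t* = 2.738, the margin is 2.738 × 2.8237 = 7.7313.
x̄₁ − x̄₂ = 140.8 − 137.5 = 3.3000; the interval is 3.3000 ± 7.7313 = (-4.4313, 11.0313).
The interval (-4.4313, 11.0313) contains 0, so the difference is not significant.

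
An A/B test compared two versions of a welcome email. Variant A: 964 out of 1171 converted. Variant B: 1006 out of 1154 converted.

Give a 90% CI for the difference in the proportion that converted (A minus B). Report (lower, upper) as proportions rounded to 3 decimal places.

(-0.073, -0.024)

p̂₁ = 964/1171 = 0.8232 and p̂₂ = 1006/1154 = 0.8718.
SE₁ = √(p̂₁(1−p̂₁)/n₁) = √(0.8232·0.1768/1171) = 0.01115; SE₂ = √(0.8718·0.1282/1154) = 0.00984.
Independent samples: SE of the difference = √(SE₁² + SE₂²) = √(0.0001243225 + 0.0000968256) = 0.01487.
z* for 90% confidence is 1.645, so the margin of error is 1.645 × 0.01487 = 0.02446.
Point estimate p̂₁ − p̂₂ = 0.8232 − 0.8718 = -0.0486.
-0.0486 ± 0.02446 → (-0.073, -0.024).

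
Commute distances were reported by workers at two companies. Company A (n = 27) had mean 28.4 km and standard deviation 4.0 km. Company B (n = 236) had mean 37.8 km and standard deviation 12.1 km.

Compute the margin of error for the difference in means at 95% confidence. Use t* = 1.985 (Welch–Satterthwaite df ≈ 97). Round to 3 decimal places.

2.186

Standard errors of each mean: 4.0/√27 = 0.7698 and 12.1/√236 = 0.7876.
SE(x̄₁ − x̄₂) = √(0.7698² + 0.7876²) = 1.1013 for independent samples with unequal variances.
With t* = 1.985, the margin is 1.985 × 1.1013 = 2.1861.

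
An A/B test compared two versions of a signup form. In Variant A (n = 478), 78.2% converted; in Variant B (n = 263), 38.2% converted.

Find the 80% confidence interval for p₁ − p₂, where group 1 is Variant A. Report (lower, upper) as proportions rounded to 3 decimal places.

Each SE is √(p̂(1−p̂)/n): √(0.7820·0.2180/478) = 0.01889 and √(0.3820·0.6180/263) = 0.02996.
SE(p̂₁ − p̂₂) = √(SE₁² + SE₂²) = √(0.0003568321 + 0.0008976016) = 0.03542, since the two samples are independent.
At 80% confidence z* = 1.282; margin = 1.282 × 0.03542 = 0.04541.
The difference is 0.7820 − 0.3820 = 0.4000, so the interval is 0.4000 ± 0.04541 = (0.355, 0.445).

(0.355, 0.445)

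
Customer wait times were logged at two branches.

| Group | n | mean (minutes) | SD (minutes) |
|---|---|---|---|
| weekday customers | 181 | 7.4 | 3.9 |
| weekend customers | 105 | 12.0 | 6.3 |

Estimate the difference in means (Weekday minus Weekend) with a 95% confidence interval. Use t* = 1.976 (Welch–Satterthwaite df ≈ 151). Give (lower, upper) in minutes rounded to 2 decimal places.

SE₁ = s₁/√n₁ = 3.9/√181 = 0.2899; SE₂ = 6.3/√105 = 0.6148.
Independent samples, unequal variances: SE_diff = √(SE₁² + SE₂²) = √(0.08404201 + 0.37797904) = 0.6797.
t* = 1.976, so margin of error = 1.976 × 0.6797 = 1.3431.
Difference in means = 7.4 − 12.0 = -4.6000.
-4.6000 ± 1.3431 → (-5.94, -3.26).

(-5.94, -3.26)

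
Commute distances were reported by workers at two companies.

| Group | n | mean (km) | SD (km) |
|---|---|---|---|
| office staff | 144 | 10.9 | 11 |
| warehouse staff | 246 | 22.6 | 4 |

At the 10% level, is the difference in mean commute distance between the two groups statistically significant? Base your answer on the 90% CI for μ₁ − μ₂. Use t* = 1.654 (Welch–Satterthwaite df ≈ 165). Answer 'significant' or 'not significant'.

significant

SE₁ = s₁/√n₁ = 11/√144 = 0.9167; SE₂ = 4/√246 = 0.2550.
Independent samples, unequal variances: SE_diff = √(SE₁² + SE₂²) = √(0.84033889 + 0.065025) = 0.9515.
t* = 1.654, so margin of error = 1.654 × 0.9515 = 1.5738.
Difference in means = 10.9 − 22.6 = -11.7000.
-11.7000 ± 1.5738 → (-13.2738, -10.1262).
The interval (-13.2738, -10.1262) does not contain 0, so the difference is significant.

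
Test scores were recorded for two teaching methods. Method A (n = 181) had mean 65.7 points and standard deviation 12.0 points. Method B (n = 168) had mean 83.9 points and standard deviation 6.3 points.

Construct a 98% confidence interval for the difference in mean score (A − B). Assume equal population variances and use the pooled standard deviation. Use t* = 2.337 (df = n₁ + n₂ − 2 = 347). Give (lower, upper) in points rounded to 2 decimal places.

(-20.62, -15.78)

Pooled variance s_p² = [180·12.0² + 167·6.3²] / (181+168−2) = 93.7989, so s_p = 9.6850.
SE_diff = s_p·√(1/n₁ + 1/n₂) = 9.6850·√(1/181 + 1/168) = 1.0376.
t* = 2.337; margin = 2.337 × 1.0376 = 2.4249.
Difference = 65.7 − 83.9 = -18.2000.
-18.2000 ± 2.4249 → (-20.62, -15.78).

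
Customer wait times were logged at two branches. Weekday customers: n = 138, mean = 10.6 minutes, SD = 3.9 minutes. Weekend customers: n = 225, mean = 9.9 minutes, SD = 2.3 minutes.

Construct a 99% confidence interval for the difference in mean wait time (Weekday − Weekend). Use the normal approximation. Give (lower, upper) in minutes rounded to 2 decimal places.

(-0.24, 1.64)

Standard errors of each mean: 3.9/√138 = 0.3320 and 2.3/√225 = 0.1533.
SE(x̄₁ − x̄₂) = √(0.3320² + 0.1533²) = 0.3657 for independent samples with unequal variances.
With z* = 2.576, the margin is 2.576 × 0.3657 = 0.9420.
x̄₁ − x̄₂ = 10.6 − 9.9 = 0.7000; the interval is 0.7000 ± 0.9420 = (-0.24, 1.64).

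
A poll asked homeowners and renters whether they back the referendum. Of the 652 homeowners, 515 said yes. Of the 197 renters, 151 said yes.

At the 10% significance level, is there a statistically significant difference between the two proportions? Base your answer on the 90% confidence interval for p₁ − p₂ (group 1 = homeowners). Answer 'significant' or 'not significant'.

First, p̂₁ = 515/652 = 0.7899; p̂₂ = 151/197 = 0.7665.
The two standard errors are √(0.7899×0.2101/652) = 0.01595 and √(0.7665×0.2335/197) = 0.03014.
Because the samples are independent, SE_diff = √(0.01595² + 0.03014²) = 0.03410.
Using z* = 1.645 for 90%, ME = 1.645 × 0.03410 = 0.05609.
p̂₁ − p̂₂ = 0.0234; interval 0.0234 ± 0.05609 gives (-0.03269, 0.07949).
The interval (-0.03269, 0.07949) contains 0, so the difference is not significant.

not significant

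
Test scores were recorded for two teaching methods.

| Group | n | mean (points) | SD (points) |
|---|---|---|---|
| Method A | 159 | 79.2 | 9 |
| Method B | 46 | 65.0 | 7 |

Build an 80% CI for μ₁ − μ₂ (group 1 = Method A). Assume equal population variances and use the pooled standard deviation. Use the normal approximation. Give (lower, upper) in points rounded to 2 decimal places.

(12.35, 16.05)

Pooled variance s_p² = [158·9² + 45·7²] / (159+46−2) = 73.9064, so s_p = 8.5969.
SE_diff = s_p·√(1/n₁ + 1/n₂) = 8.5969·√(1/159 + 1/46) = 1.4393.
z* = 1.282; margin = 1.282 × 1.4393 = 1.8452.
Difference = 79.2 − 65.0 = 14.2000.
14.2000 ± 1.8452 → (12.35, 16.05).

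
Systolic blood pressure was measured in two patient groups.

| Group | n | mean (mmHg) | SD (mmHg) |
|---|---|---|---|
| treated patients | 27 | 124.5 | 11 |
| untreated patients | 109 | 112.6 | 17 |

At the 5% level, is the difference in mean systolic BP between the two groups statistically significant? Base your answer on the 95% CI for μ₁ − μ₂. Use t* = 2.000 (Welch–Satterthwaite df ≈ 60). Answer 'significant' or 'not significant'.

SE₁ = s₁/√n₁ = 11/√27 = 2.1170; SE₂ = 17/√109 = 1.6283.
Independent samples, unequal variances: SE_diff = √(SE₁² + SE₂²) = √(4.481689 + 2.65136089) = 2.6708.
t* = 2.000, so margin of error = 2.000 × 2.6708 = 5.3416.
Difference in means = 124.5 − 112.6 = 11.9000.
11.9000 ± 5.3416 → (6.5584, 17.2416).
The interval (6.5584, 17.2416) does not contain 0, so the difference is significant.

significant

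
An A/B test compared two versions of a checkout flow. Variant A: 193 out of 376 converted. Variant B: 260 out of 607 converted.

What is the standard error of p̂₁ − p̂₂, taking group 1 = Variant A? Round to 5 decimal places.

First, p̂₁ = 193/376 = 0.5133; p̂₂ = 260/607 = 0.4283.
The two standard errors are √(0.5133×0.4867/376) = 0.02578 and √(0.4283×0.5717/607) = 0.02008.
Because the samples are independent, SE_diff = √(0.02578² + 0.02008²) = 0.03268.

0.03268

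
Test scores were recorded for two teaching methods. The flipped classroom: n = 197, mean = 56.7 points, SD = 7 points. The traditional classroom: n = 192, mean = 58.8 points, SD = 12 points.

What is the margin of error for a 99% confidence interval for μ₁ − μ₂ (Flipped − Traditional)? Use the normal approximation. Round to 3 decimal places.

Standard errors of each mean: 7/√197 = 0.4987 and 12/√192 = 0.8660.
SE(x̄₁ − x̄₂) = √(0.4987² + 0.8660²) = 0.9993 for independent samples with unequal variances.
With z* = 2.576, the margin is 2.576 × 0.9993 = 2.5742.

2.574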